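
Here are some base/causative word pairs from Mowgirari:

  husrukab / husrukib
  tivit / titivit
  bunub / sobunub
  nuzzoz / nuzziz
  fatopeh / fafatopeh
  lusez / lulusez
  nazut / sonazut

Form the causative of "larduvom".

larduvim

bunub and husrukab both end in -b yet inflect differently (sobunub, husrukib), so the final letter is not what conditions the rule; the last vowel is.
"larduvom" has last vowel 'o'. The one such stem in the data (nuzzoz → nuzziz) changes the last vowel to 'i' (as does husrukab), so the same rule applies.
So larduvom → larduvim.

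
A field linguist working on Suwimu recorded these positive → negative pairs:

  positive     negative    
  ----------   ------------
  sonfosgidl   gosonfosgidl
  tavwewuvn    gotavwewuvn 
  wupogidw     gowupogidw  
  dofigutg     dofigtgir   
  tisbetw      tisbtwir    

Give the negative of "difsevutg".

wupogidw and tisbetw both end in -w yet inflect differently (gowupogidw, tisbtwir), so the final letter is not what conditions the rule; the second-to-last letter is.
"difsevutg" has second-to-last letter 't'. The stems whose second-to-last letter is 't' (dofigutg → dofigtgir, tisbetw → tisbtwir) delete the last vowel and add -ir.
The other pattern: stems whose second-to-last letter is 'd' or 'v' add the prefix go-.
So difsevutg → difsevtgir.

difsevtgir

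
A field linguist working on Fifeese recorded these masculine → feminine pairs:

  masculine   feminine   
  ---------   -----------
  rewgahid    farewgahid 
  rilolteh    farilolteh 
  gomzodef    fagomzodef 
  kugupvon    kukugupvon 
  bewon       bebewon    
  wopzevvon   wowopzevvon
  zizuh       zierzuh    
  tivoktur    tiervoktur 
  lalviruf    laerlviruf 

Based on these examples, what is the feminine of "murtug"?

rilolteh and zizuh both end in -h yet inflect differently (farilolteh, zierzuh), so the final letter is not what conditions the rule; the last vowel is.
"murtug" has last vowel 'u'. The stems whose last vowel is 'u' (zizuh → zierzuh, tivoktur → tiervoktur, lalviruf → laerlviruf) insert -er- after the first vowel.
So murtug → muerrtug.

muerrtug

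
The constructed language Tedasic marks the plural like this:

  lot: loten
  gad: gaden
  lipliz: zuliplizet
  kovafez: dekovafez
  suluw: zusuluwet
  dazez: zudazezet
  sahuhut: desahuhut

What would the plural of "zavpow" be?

lot and sahuhut both end in -t yet inflect differently (loten, desahuhut), so the final letter is not what conditions the rule; the number of vowels is.
"zavpow" has 2 vowels. The stems with 2 vowels (suluw → zusuluwet, lipliz → zuliplizet, dazez → zudazezet) add zu- … -et around the stem.
The other patterns: stems with 1 vowel add -en; stems with 3 vowels add the prefix de-.
So zavpow → zuzavpowet.

zuzavpowet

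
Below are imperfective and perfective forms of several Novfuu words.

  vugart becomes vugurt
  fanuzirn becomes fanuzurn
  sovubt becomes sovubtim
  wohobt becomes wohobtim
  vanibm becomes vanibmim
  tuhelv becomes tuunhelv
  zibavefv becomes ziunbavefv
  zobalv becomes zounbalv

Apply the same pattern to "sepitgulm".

vugart and sovubt both end in -t yet inflect differently (vugurt, sovubtim), so the final letter is not what conditions the rule; the second-to-last letter is.
"sepitgulm" has second-to-last letter 'l'. The stems whose second-to-last letter is 'l' (tuhelv → tuunhelv, zobalv → zounbalv) insert -un- after the first vowel.
So sepitgulm → seunpitgulm.

seunpitgulm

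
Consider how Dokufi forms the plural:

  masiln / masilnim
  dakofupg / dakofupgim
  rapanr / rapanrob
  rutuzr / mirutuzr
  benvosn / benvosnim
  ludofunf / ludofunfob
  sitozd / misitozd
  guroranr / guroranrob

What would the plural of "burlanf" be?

burlanfob

rutuzr and guroranr both end in -r yet inflect differently (mirutuzr, guroranrob), so the final letter is not what conditions the rule; the second-to-last letter is.
"burlanf" has second-to-last letter 'n'. The stems whose second-to-last letter is 'n' (guroranr → guroranrob, ludofunf → ludofunfob, rapanr → rapanrob) add -ob.
So burlanf → burlanfob.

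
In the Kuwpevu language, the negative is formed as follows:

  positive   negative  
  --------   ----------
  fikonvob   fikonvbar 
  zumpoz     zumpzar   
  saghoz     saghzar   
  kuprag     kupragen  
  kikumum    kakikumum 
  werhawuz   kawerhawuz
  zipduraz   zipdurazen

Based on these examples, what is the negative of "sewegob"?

sewegbar

"sewegob" has last vowel 'o'. The stems whose last vowel is 'o' (saghoz → saghzar, zumpoz → zumpzar, fikonvob → fikonvbar) delete the last vowel and add -ar.
The other patterns: stems whose last vowel is 'a' add -en; stems whose last vowel is 'u' add the prefix ka-.
So sewegob → sewegbar.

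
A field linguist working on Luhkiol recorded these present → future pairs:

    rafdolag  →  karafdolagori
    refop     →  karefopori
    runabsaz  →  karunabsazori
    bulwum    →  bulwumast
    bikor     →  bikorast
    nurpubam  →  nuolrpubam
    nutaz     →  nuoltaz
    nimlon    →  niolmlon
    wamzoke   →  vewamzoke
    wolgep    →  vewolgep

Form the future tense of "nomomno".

bulwum and nurpubam both end in -m yet inflect differently (bulwumast, nuolrpubam), so the final letter is not what conditions the rule; the first letter is.
"nomomno" begins with n-. The stems beginning with n- (nurpubam → nuolrpubam, nutaz → nuoltaz, nimlon → niolmlon) insert -ol- after the first vowel.
The other patterns: stems beginning with r- add ka- … -ori around the stem; stems beginning with b- add -ast; stems beginning with w- add the prefix ve-.
So nomomno → noolmomno.

noolmomno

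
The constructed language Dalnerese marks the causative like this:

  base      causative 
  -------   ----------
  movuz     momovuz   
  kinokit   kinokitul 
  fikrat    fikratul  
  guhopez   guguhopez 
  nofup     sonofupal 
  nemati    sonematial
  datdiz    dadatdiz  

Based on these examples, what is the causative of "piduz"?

datdiz and nemati both have last vowel 'i' yet inflect differently (dadatdiz, sonematial), so the last vowel is not what conditions the rule; the final letter is.
"piduz" ends in -z. The stems ending in -z (movuz → momovuz, guhopez → guguhopez, datdiz → dadatdiz) repeat the first consonant+vowel as a prefix.
The other patterns: stems ending in -i or -p add so- … -al around the stem; stems ending in -t add -ul.
So piduz → pipiduz.

pipiduz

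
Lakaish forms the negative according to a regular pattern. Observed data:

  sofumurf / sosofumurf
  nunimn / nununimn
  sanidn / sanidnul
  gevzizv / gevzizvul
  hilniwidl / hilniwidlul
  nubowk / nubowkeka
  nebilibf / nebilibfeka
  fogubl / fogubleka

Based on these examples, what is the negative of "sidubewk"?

sidubewkeka

nunimn and sanidn both end in -n yet inflect differently (nununimn, sanidnul), so the final letter is not what conditions the rule; the second-to-last letter is.
"sidubewk" has second-to-last letter 'w'. The one such stem in the data (nubowk → nubowkeka) adds -eka, so the same rule applies.
So sidubewk → sidubewkeka.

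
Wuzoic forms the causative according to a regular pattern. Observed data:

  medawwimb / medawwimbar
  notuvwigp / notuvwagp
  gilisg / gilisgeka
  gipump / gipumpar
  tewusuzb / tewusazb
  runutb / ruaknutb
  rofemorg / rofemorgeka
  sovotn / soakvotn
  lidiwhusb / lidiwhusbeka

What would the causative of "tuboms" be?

"tuboms" has second-to-last letter 'm'. The stems whose second-to-last letter is 'm' (medawwimb → medawwimbar, gipump → gipumpar) add -ar.
The other patterns: stems whose second-to-last letter is 't' insert -ak- after the first vowel; stems whose second-to-last letter is 'g' or 'z' change the last vowel to 'a'; stems whose second-to-last letter is 'r' or 's' add -eka.
So tuboms → tubomsar.

tubomsar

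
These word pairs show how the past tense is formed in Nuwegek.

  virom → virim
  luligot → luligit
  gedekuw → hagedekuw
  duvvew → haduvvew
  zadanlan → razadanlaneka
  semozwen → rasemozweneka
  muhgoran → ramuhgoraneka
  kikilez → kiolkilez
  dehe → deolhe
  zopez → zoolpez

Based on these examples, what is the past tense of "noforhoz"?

"noforhoz" ends in -z. The stems ending in -z (kikilez → kiolkilez, zopez → zoolpez) insert -ol- after the first vowel.
So noforhoz → noolforhoz.

noolforhoz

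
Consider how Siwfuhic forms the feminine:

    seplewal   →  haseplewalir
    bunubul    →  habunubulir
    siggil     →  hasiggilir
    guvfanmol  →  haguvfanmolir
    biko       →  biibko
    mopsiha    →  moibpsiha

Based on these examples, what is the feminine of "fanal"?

hafanalir

"fanal" ends in -l. The stems ending in -l (seplewal → haseplewalir, bunubul → habunubulir, siggil → hasiggilir) add ha- … -ir around the stem.
The other pattern: stems ending in -a or -o insert -ib- after the first vowel.
So fanal → hafanalir.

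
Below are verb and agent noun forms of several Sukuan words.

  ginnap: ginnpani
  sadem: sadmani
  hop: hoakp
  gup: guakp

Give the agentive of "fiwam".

"fiwam" has 2 vowels. The stems with 2 vowels (ginnap → ginnpani, sadem → sadmani) delete the last vowel and add -ani.
The other pattern: stems with 1 vowel insert -ak- after the first vowel.
So fiwam → fiwmani.

fiwmani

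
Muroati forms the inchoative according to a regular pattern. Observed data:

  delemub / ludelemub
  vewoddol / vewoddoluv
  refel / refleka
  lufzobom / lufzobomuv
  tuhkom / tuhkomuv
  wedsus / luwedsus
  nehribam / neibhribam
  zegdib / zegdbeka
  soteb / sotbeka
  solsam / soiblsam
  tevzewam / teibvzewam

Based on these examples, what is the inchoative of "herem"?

"herem" has last vowel 'e'. The stems whose last vowel is 'e' (soteb → sotbeka, refel → refleka) delete the last vowel and add -eka.
The other patterns: stems whose last vowel is 'a' insert -ib- after the first vowel; stems whose last vowel is 'u' add the prefix lu-; stems whose last vowel is 'o' add -uv.
So herem → hermeka.

hermeka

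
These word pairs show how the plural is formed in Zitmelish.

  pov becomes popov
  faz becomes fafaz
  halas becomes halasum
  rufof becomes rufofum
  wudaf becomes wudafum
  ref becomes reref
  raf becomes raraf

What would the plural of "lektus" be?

"lektus" has 2 vowels. The stems with 2 vowels (wudaf → wudafum, halas → halasum, rufof → rufofum) add -um.
So lektus → lektusum.

lektusum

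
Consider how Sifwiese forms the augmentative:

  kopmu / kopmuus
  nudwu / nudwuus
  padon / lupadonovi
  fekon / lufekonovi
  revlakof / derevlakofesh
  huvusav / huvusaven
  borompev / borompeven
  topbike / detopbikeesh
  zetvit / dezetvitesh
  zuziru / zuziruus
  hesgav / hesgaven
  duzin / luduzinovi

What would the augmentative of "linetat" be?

"linetat" ends in -t. The one such stem in the data (zetvit → dezetvitesh) adds de- … -esh around the stem, so the same rule applies.
The other patterns: stems ending in -v add -en; stems ending in -n add lu- … -ovi around the stem; stems ending in -u add -us.
So linetat → delinetatesh.

delinetatesh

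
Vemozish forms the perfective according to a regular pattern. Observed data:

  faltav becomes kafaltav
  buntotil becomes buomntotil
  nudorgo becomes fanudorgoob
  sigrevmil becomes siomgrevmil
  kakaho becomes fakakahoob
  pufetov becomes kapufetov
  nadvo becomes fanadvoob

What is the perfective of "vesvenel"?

"vesvenel" ends in -l. The stems ending in -l (buntotil → buomntotil, sigrevmil → siomgrevmil) insert -om- after the first vowel.
So vesvenel → veomsvenel.

veomsvenel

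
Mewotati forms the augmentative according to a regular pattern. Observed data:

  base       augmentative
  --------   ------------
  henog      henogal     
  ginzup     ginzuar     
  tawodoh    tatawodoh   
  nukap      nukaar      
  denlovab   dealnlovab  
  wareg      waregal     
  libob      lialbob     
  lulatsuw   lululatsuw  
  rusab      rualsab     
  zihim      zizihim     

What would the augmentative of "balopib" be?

baallopib

nukap and denlovab both have last vowel 'a' yet inflect differently (nukaar, dealnlovab), so the last vowel is not what conditions the rule; the final letter is.
"balopib" ends in -b. The stems ending in -b (denlovab → dealnlovab, rusab → rualsab, libob → lialbob) insert -al- after the first vowel.
So balopib → baallopib.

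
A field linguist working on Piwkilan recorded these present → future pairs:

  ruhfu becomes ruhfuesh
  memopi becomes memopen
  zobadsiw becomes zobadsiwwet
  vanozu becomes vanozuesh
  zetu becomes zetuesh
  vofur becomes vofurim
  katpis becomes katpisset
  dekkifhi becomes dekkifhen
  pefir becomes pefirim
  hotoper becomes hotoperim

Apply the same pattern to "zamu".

zamuesh

vofur and ruhfu both have last vowel 'u' yet inflect differently (vofurim, ruhfuesh), so the last vowel is not what conditions the rule; the final letter is.
"zamu" ends in -u. The stems ending in -u (ruhfu → ruhfuesh, vanozu → vanozuesh, zetu → zetuesh) add -esh.
So zamu → zamuesh.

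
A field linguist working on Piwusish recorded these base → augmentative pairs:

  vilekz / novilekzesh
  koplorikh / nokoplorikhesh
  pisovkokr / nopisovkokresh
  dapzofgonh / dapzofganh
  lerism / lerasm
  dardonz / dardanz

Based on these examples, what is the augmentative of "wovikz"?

nowovikzesh

koplorikh and dapzofgonh both end in -h yet inflect differently (nokoplorikhesh, dapzofganh), so the final letter is not what conditions the rule; the second-to-last letter is.
"wovikz" has second-to-last letter 'k'. The stems whose second-to-last letter is 'k' (vilekz → novilekzesh, koplorikh → nokoplorikhesh, pisovkokr → nopisovkokresh) add no- … -esh around the stem.
The other pattern: stems whose second-to-last letter is 'n' or 's' change the last vowel to 'a'.
So wovikz → nowovikzesh.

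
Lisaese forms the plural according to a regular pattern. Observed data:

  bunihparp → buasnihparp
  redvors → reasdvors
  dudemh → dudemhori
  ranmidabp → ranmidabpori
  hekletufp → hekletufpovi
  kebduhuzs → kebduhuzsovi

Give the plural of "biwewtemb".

biwewtembori

bunihparp and ranmidabp both end in -p yet inflect differently (buasnihparp, ranmidabpori), so the final letter is not what conditions the rule; the second-to-last letter is.
"biwewtemb" has second-to-last letter 'm'. The one such stem in the data (dudemh → dudemhori) adds -ori, so the same rule applies.
So biwewtemb → biwewtembori.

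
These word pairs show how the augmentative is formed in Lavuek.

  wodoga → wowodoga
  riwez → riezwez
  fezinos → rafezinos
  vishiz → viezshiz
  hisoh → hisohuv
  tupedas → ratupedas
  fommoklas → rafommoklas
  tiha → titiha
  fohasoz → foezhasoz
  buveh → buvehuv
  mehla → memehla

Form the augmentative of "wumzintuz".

wuezmzintuz

fezinos and fohasoz both have last vowel 'o' yet inflect differently (rafezinos, foezhasoz), so the last vowel is not what conditions the rule; the final letter is.
"wumzintuz" ends in -z. The stems ending in -z (fohasoz → foezhasoz, vishiz → viezshiz, riwez → riezwez) insert -ez- after the first vowel.
The other patterns: stems ending in -s add the prefix ra-; stems ending in -a repeat the first consonant+vowel as a prefix; stems ending in -h add -uv.
So wumzintuz → wuezmzintuz.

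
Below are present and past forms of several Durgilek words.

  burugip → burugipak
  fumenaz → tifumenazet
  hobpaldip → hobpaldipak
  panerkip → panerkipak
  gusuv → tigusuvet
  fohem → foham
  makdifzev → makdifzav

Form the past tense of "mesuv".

makdifzev and gusuv both end in -v yet inflect differently (makdifzav, tigusuvet), so the final letter is not what conditions the rule; the last vowel is.
"mesuv" has last vowel 'u'. The one such stem in the data (gusuv → tigusuvet) adds ti- … -et around the stem, so the same rule applies.
The other patterns: stems whose last vowel is 'e' change the last vowel to 'a'; stems whose last vowel is 'i' add -ak.
So mesuv → timesuvet.

timesuvet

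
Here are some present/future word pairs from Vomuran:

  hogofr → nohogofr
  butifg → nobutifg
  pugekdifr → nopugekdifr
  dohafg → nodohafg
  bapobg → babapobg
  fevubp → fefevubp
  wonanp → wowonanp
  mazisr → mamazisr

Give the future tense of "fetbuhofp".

nofetbuhofp

butifg and bapobg both end in -g yet inflect differently (nobutifg, babapobg), so the final letter is not what conditions the rule; the second-to-last letter is.
"fetbuhofp" has second-to-last letter 'f'. The stems whose second-to-last letter is 'f' (hogofr → nohogofr, butifg → nobutifg, pugekdifr → nopugekdifr) add the prefix no-.
So fetbuhofp → nofetbuhofp.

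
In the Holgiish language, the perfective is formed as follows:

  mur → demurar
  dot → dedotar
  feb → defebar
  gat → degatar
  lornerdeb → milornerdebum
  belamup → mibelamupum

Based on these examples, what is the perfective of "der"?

dederar

feb and lornerdeb both end in -b yet inflect differently (defebar, milornerdebum), so the final letter is not what conditions the rule; the number of vowels is.
"der" has 1 vowel. The stems with 1 vowel (mur → demurar, dot → dedotar, feb → defebar) add de- … -ar around the stem.
The other pattern: stems with 3 vowels add mi- … -um around the stem.
So der → dederar.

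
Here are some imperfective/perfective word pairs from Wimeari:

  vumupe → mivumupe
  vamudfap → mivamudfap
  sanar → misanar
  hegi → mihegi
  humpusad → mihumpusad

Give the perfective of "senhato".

misenhato

Every pair shown (vumupe → mivumupe, vamudfap → mivamudfap, sanar → misanar, …) follows the same rule: add the prefix mi-.
So senhato → misenhato.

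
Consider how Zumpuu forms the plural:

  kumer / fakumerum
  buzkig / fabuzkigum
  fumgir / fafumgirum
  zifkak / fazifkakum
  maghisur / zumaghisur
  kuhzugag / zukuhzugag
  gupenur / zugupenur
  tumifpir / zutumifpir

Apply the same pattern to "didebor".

kumer and maghisur both end in -r yet inflect differently (fakumerum, zumaghisur), so the final letter is not what conditions the rule; the number of vowels is.
"didebor" has 3 vowels. The stems with 3 vowels (maghisur → zumaghisur, kuhzugag → zukuhzugag, gupenur → zugupenur) add the prefix zu-.
The other pattern: stems with 2 vowels add fa- … -um around the stem.
So didebor → zudidebor.

zudidebor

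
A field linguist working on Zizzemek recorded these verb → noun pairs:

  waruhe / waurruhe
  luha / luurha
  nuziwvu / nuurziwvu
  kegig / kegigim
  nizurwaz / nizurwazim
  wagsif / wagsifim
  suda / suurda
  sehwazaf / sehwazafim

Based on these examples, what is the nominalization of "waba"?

nizurwaz and luha both have last vowel 'a' yet inflect differently (nizurwazim, luurha), so the last vowel is not what conditions the rule; whether the stem ends in a vowel or a consonant is.
"waba" ends in a vowel. The stems ending in a vowel (nuziwvu → nuurziwvu, luha → luurha, suda → suurda) insert -ur- after the first vowel.
So waba → waurba.

waurba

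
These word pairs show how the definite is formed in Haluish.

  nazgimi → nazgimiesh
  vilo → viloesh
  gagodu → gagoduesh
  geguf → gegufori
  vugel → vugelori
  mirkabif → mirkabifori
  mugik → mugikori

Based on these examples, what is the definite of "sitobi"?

gagodu and geguf both have last vowel 'u' yet inflect differently (gagoduesh, gegufori), so the last vowel is not what conditions the rule; whether the stem ends in a vowel or a consonant is.
"sitobi" ends in a vowel. The stems ending in a vowel (nazgimi → nazgimiesh, vilo → viloesh, gagodu → gagoduesh) add -esh.
So sitobi → sitobiesh.

sitobiesh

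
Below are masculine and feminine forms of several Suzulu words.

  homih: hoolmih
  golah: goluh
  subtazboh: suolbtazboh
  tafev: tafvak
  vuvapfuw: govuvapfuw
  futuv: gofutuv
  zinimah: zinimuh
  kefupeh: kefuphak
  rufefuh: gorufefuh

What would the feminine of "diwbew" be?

"diwbew" has last vowel 'e'. The stems whose last vowel is 'e' (tafev → tafvak, kefupeh → kefuphak) delete the last vowel and add -ak.
So diwbew → diwbwak.

diwbwak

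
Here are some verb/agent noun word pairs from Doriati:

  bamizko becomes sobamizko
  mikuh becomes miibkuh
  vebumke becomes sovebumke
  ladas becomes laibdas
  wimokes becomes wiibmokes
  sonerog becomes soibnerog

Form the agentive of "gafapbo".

sogafapbo

sonerog and bamizko both have last vowel 'o' yet inflect differently (soibnerog, sobamizko), so the last vowel is not what conditions the rule; whether the stem ends in a vowel or a consonant is.
"gafapbo" ends in a vowel. The stems ending in a vowel (bamizko → sobamizko, vebumke → sovebumke) add the prefix so-.
The other pattern: stems ending in a consonant insert -ib- after the first vowel.
So gafapbo → sogafapbo.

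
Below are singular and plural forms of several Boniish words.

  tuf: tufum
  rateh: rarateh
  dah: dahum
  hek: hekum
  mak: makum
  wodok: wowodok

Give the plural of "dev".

wodok and mak both end in -k yet inflect differently (wowodok, makum), so the final letter is not what conditions the rule; the number of vowels is.
"dev" has 1 vowel. The stems with 1 vowel (mak → makum, hek → hekum, dah → dahum) add -um.
The other pattern: stems with 2 vowels repeat the first consonant+vowel as a prefix.
So dev → devum.

devum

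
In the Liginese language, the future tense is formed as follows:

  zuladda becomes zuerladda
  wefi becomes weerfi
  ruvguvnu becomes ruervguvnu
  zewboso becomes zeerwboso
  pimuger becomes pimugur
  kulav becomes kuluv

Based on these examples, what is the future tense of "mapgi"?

"mapgi" ends in a vowel. The stems ending in a vowel (zuladda → zuerladda, wefi → weerfi, ruvguvnu → ruervguvnu) insert -er- after the first vowel.
The other pattern: stems ending in a consonant change the last vowel to 'u'.
So mapgi → maerpgi.

maerpgi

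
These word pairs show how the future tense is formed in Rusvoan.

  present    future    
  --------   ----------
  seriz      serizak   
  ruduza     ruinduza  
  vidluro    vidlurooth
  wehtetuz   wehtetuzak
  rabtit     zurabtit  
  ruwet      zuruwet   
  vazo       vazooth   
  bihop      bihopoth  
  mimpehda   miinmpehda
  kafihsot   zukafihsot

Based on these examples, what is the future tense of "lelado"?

"lelado" ends in -o. The stems ending in -o (vidluro → vidlurooth, vazo → vazooth) add -oth.
The other patterns: stems ending in -a insert -in- after the first vowel; stems ending in -z add -ak; stems ending in -t add the prefix zu-.
So lelado → leladooth.

leladooth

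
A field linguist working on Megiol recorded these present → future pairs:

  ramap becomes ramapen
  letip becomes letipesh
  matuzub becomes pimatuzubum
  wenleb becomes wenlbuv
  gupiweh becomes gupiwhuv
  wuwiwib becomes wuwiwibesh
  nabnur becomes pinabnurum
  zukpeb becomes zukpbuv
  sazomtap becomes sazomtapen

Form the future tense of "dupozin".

zukpeb and wuwiwib both end in -b yet inflect differently (zukpbuv, wuwiwibesh), so the final letter is not what conditions the rule; the last vowel is.
"dupozin" has last vowel 'i'. The stems whose last vowel is 'i' (letip → letipesh, wuwiwib → wuwiwibesh) add -esh.
So dupozin → dupozinesh.

dupozinesh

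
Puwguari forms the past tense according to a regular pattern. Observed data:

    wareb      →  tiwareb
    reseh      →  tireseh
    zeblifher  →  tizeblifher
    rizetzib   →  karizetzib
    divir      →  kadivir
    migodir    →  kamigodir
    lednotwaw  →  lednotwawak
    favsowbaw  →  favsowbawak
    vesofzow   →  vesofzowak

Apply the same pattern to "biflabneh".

tibiflabneh

wareb and rizetzib both end in -b yet inflect differently (tiwareb, karizetzib), so the final letter is not what conditions the rule; the last vowel is.
"biflabneh" has last vowel 'e'. The stems whose last vowel is 'e' (wareb → tiwareb, reseh → tireseh, zeblifher → tizeblifher) add the prefix ti-.
The other patterns: stems whose last vowel is 'i' add the prefix ka-; stems whose last vowel is 'a' or 'o' add -ak.
So biflabneh → tibiflabneh.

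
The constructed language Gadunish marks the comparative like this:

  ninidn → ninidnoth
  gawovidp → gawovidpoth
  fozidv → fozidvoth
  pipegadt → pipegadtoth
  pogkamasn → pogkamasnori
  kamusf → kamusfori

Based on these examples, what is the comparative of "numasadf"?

ninidn and pogkamasn both end in -n yet inflect differently (ninidnoth, pogkamasnori), so the final letter is not what conditions the rule; the second-to-last letter is.
"numasadf" has second-to-last letter 'd'. The stems whose second-to-last letter is 'd' (ninidn → ninidnoth, gawovidp → gawovidpoth, fozidv → fozidvoth) add -oth.
So numasadf → numasadfoth.

numasadfoth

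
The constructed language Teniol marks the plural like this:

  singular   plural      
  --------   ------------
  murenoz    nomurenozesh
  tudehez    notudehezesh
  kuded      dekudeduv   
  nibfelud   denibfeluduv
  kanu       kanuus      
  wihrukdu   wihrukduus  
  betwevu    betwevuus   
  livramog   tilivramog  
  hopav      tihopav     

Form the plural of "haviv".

tudehez and kuded both have last vowel 'e' yet inflect differently (notudehezesh, dekudeduv), so the last vowel is not what conditions the rule; the final letter is.
"haviv" ends in -v. The one such stem in the data (hopav → tihopav) adds the prefix ti-, so the same rule applies.
The other patterns: stems ending in -z add no- … -esh around the stem; stems ending in -d add de- … -uv around the stem; stems ending in -u add -us.
So haviv → tihaviv.

tihaviv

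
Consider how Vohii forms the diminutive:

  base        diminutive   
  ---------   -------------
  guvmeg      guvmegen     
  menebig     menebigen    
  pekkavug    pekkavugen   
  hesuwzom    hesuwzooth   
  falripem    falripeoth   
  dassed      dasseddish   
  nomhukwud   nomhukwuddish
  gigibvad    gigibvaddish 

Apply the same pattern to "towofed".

guvmeg and falripem both have last vowel 'e' yet inflect differently (guvmegen, falripeoth), so the last vowel is not what conditions the rule; the final letter is.
"towofed" ends in -d. The stems ending in -d (dassed → dasseddish, nomhukwud → nomhukwuddish, gigibvad → gigibvaddish) double the final consonant and add -ish.
So towofed → towofeddish.

towofeddish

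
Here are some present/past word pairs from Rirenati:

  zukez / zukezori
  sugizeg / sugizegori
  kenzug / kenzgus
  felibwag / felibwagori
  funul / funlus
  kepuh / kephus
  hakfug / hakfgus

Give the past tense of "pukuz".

hakfug and sugizeg both end in -g yet inflect differently (hakfgus, sugizegori), so the final letter is not what conditions the rule; the last vowel is.
"pukuz" has last vowel 'u'. The stems whose last vowel is 'u' (hakfug → hakfgus, kepuh → kephus, funul → funlus) delete the last vowel and add -us.
So pukuz → pukzus.

pukzus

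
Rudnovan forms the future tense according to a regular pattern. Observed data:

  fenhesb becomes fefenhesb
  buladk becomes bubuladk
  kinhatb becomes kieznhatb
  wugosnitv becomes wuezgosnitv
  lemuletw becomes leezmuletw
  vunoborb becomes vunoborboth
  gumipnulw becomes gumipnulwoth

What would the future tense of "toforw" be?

fenhesb and kinhatb both end in -b yet inflect differently (fefenhesb, kieznhatb), so the final letter is not what conditions the rule; the second-to-last letter is.
"toforw" has second-to-last letter 'r'. The one such stem in the data (vunoborb → vunoborboth) adds -oth, so the same rule applies.
The other patterns: stems whose second-to-last letter is 'd' or 's' repeat the first consonant+vowel as a prefix; stems whose second-to-last letter is 't' insert -ez- after the first vowel.
So toforw → toforwoth.

toforwoth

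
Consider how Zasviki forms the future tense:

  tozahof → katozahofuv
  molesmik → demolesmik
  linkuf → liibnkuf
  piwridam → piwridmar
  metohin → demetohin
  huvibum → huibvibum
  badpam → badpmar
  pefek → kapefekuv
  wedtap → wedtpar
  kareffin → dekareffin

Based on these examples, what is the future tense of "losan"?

losnar

tozahof and linkuf both end in -f yet inflect differently (katozahofuv, liibnkuf), so the final letter is not what conditions the rule; the last vowel is.
"losan" has last vowel 'a'. The stems whose last vowel is 'a' (badpam → badpmar, piwridam → piwridmar, wedtap → wedtpar) delete the last vowel and add -ar.
So losan → losnar.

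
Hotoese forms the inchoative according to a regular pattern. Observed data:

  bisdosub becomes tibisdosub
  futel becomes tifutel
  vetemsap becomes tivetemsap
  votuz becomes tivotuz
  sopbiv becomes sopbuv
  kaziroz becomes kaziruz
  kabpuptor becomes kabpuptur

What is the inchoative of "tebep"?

titebep

kaziroz and votuz both end in -z yet inflect differently (kaziruz, tivotuz), so the final letter is not what conditions the rule; the last vowel is.
"tebep" has last vowel 'e'. The one such stem in the data (futel → tifutel) adds the prefix ti-, so the same rule applies.
So tebep → titebep.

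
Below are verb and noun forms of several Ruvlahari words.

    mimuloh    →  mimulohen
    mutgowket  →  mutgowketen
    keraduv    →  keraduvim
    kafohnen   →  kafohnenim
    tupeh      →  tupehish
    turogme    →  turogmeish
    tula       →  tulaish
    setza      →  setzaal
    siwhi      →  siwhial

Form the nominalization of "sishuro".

mimuloh and tupeh both end in -h yet inflect differently (mimulohen, tupehish), so the final letter is not what conditions the rule; the first letter is.
"sishuro" begins with s-. The stems beginning with s- (setza → setzaal, siwhi → siwhial) add -al.
So sishuro → sishuroal.

sishuroal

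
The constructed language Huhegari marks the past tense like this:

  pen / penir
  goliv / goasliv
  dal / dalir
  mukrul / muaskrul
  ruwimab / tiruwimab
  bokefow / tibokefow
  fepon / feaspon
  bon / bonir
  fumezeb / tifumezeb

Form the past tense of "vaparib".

pen and fepon both end in -n yet inflect differently (penir, feaspon), so the final letter is not what conditions the rule; the number of vowels is.
"vaparib" has 3 vowels. The stems with 3 vowels (ruwimab → tiruwimab, fumezeb → tifumezeb, bokefow → tibokefow) add the prefix ti-.
So vaparib → tivaparib.

tivaparib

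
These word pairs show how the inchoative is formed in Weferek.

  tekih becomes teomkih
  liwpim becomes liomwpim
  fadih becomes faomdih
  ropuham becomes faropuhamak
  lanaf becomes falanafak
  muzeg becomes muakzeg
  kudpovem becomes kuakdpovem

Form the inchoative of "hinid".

hiomnid

liwpim and ropuham both end in -m yet inflect differently (liomwpim, faropuhamak), so the final letter is not what conditions the rule; the last vowel is.
"hinid" has last vowel 'i'. The stems whose last vowel is 'i' (tekih → teomkih, liwpim → liomwpim, fadih → faomdih) insert -om- after the first vowel.
So hinid → hiomnid.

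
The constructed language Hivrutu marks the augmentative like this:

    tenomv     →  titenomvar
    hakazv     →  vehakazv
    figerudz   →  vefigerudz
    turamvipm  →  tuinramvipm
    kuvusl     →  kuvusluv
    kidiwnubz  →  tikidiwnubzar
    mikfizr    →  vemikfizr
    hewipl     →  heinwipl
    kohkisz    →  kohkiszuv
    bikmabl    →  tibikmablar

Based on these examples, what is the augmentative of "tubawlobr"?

kuvusl and bikmabl both end in -l yet inflect differently (kuvusluv, tibikmablar), so the final letter is not what conditions the rule; the second-to-last letter is.
"tubawlobr" has second-to-last letter 'b'. The stems whose second-to-last letter is 'b' (bikmabl → tibikmablar, kidiwnubz → tikidiwnubzar) add ti- … -ar around the stem.
The other patterns: stems whose second-to-last letter is 's' add -uv; stems whose second-to-last letter is 'p' insert -in- after the first vowel; stems whose second-to-last letter is 'd' or 'z' add the prefix ve-.
So tubawlobr → titubawlobrar.

titubawlobrar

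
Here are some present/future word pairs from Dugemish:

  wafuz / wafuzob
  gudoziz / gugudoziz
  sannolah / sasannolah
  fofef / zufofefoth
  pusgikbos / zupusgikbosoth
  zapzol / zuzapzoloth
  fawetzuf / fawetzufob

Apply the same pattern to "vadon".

"vadon" has last vowel 'o'. The stems whose last vowel is 'o' (zapzol → zuzapzoloth, pusgikbos → zupusgikbosoth) add zu- … -oth around the stem.
So vadon → zuvadonoth.

zuvadonoth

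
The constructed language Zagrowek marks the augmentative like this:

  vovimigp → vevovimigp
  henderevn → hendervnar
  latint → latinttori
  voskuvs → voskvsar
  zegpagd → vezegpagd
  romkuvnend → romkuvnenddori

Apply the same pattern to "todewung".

zegpagd and romkuvnend both end in -d yet inflect differently (vezegpagd, romkuvnenddori), so the final letter is not what conditions the rule; the second-to-last letter is.
"todewung" has second-to-last letter 'n'. The stems whose second-to-last letter is 'n' (romkuvnend → romkuvnenddori, latint → latinttori) double the final consonant and add -ori.
The other patterns: stems whose second-to-last letter is 'g' add the prefix ve-; stems whose second-to-last letter is 'v' delete the last vowel and add -ar.
So todewung → todewunggori.

todewunggori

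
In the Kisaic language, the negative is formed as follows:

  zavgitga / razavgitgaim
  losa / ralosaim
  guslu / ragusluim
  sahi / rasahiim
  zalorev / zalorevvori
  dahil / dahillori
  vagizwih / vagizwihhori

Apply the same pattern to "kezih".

sahi and dahil both have last vowel 'i' yet inflect differently (rasahiim, dahillori), so the last vowel is not what conditions the rule; whether the stem ends in a vowel or a consonant is.
"kezih" ends in a consonant. The stems ending in a consonant (zalorev → zalorevvori, dahil → dahillori, vagizwih → vagizwihhori) double the final consonant and add -ori.
So kezih → kezihhori.

kezihhori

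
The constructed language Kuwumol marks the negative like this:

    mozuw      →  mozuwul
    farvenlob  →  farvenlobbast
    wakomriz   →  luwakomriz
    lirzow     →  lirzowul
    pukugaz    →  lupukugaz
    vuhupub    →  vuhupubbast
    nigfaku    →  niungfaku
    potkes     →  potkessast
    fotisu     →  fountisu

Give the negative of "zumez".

"zumez" ends in -z. The stems ending in -z (wakomriz → luwakomriz, pukugaz → lupukugaz) add the prefix lu-.
The other patterns: stems ending in -w add -ul; stems ending in -u insert -un- after the first vowel; stems ending in -b or -s double the final consonant and add -ast.
So zumez → luzumez.

luzumez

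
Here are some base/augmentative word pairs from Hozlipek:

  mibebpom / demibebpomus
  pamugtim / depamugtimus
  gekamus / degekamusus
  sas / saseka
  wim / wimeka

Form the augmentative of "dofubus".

sas and gekamus both end in -s yet inflect differently (saseka, degekamusus), so the final letter is not what conditions the rule; the number of vowels is.
"dofubus" has 3 vowels. The stems with 3 vowels (gekamus → degekamusus, pamugtim → depamugtimus, mibebpom → demibebpomus) add de- … -us around the stem.
So dofubus → dedofubusus.

dedofubusus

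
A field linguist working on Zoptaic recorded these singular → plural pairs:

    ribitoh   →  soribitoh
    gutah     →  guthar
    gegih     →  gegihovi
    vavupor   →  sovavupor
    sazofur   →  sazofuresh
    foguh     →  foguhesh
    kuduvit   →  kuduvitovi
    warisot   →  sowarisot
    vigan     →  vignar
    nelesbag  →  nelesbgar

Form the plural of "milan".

ribitoh and gutah both end in -h yet inflect differently (soribitoh, guthar), so the final letter is not what conditions the rule; the last vowel is.
"milan" has last vowel 'a'. The stems whose last vowel is 'a' (vigan → vignar, gutah → guthar, nelesbag → nelesbgar) delete the last vowel and add -ar.
The other patterns: stems whose last vowel is 'o' add the prefix so-; stems whose last vowel is 'u' add -esh; stems whose last vowel is 'i' add -ovi.
So milan → milnar.

milnar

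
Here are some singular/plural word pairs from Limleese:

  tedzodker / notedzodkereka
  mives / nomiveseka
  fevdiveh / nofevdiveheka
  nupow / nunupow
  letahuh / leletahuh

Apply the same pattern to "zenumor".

fevdiveh and letahuh both end in -h yet inflect differently (nofevdiveheka, leletahuh), so the final letter is not what conditions the rule; the last vowel is.
"zenumor" has last vowel 'o'. The one such stem in the data (nupow → nunupow) repeats the first consonant+vowel as a prefix (as does letahuh), so the same rule applies.
So zenumor → zezenumor.

zezenumor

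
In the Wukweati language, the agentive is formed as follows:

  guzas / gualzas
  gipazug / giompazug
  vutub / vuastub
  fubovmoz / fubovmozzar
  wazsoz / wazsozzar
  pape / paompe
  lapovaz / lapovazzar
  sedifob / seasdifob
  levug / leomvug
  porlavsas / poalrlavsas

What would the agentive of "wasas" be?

fubovmoz and sedifob both have last vowel 'o' yet inflect differently (fubovmozzar, seasdifob), so the last vowel is not what conditions the rule; the final letter is.
"wasas" ends in -s. The stems ending in -s (guzas → gualzas, porlavsas → poalrlavsas) insert -al- after the first vowel.
The other patterns: stems ending in -z double the final consonant and add -ar; stems ending in -b insert -as- after the first vowel; stems ending in -e or -g insert -om- after the first vowel.
So wasas → waalsas.

waalsas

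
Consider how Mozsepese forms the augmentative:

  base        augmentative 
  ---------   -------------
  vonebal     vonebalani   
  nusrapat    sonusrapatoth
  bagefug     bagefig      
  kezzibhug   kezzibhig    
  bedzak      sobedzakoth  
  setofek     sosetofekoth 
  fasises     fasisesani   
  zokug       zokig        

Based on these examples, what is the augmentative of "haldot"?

nusrapat and vonebal both have last vowel 'a' yet inflect differently (sonusrapatoth, vonebalani), so the last vowel is not what conditions the rule; the final letter is.
"haldot" ends in -t. The one such stem in the data (nusrapat → sonusrapatoth) adds so- … -oth around the stem, so the same rule applies.
So haldot → sohaldototh.

sohaldototh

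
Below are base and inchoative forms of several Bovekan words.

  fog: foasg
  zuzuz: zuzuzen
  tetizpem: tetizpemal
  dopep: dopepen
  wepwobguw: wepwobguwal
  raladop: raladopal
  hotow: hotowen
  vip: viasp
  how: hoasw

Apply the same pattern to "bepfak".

bepfaken

vip and dopep both end in -p yet inflect differently (viasp, dopepen), so the final letter is not what conditions the rule; the number of vowels is.
"bepfak" has 2 vowels. The stems with 2 vowels (dopep → dopepen, hotow → hotowen, zuzuz → zuzuzen) add -en.
The other patterns: stems with 1 vowel insert -as- after the first vowel; stems with 3 vowels add -al.
So bepfak → bepfaken.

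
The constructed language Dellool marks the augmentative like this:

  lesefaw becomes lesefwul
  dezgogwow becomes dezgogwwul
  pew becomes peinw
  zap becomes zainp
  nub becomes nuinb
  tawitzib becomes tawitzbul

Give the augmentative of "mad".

"mad" has 1 vowel. The stems with 1 vowel (pew → peinw, nub → nuinb, zap → zainp) insert -in- after the first vowel.
So mad → maind.

maind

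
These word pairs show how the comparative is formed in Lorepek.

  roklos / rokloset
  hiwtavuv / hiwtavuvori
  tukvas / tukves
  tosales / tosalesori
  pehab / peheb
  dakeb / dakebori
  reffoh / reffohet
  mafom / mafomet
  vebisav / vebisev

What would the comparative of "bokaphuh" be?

bokaphuhori

tukvas and roklos both end in -s yet inflect differently (tukves, rokloset), so the final letter is not what conditions the rule; the last vowel is.
"bokaphuh" has last vowel 'u'. The one such stem in the data (hiwtavuv → hiwtavuvori) adds -ori, so the same rule applies.
So bokaphuh → bokaphuhori.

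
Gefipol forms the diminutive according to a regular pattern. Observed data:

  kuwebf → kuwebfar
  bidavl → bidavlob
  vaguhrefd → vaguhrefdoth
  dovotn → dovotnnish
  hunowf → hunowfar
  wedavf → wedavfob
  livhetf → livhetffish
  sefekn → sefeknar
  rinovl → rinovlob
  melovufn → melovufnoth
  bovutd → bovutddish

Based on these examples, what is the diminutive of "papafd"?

wedavf and livhetf both end in -f yet inflect differently (wedavfob, livhetffish), so the final letter is not what conditions the rule; the second-to-last letter is.
"papafd" has second-to-last letter 'f'. The stems whose second-to-last letter is 'f' (vaguhrefd → vaguhrefdoth, melovufn → melovufnoth) add -oth.
The other patterns: stems whose second-to-last letter is 'v' add -ob; stems whose second-to-last letter is 't' double the final consonant and add -ish; stems whose second-to-last letter is 'b', 'k' or 'w' add -ar.
So papafd → papafdoth.

papafdoth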